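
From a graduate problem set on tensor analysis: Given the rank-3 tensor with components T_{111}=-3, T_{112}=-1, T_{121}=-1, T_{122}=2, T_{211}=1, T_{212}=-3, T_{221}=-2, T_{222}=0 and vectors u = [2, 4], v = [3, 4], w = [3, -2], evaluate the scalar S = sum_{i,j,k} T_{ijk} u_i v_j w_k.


S = sum over i,j,k of T_{ijk} u_i v_j w_k. Expanding all 8 terms:
T_{111}*u_1*v_1*w_1 = -3*2*3*3 = -54  (running total: -54)
T_{112}*u_1*v_1*w_2 = -1*2*3*-2 = 12  (running total: -42)
T_{121}*u_1*v_2*w_1 = -1*2*4*3 = -24  (running total: -66)
T_{122}*u_1*v_2*w_2 = 2*2*4*-2 = -32  (running total: -98)
T_{211}*u_2*v_1*w_1 = 1*4*3*3 = 36  (running total: -62)
T_{212}*u_2*v_1*w_2 = -3*4*3*-2 = 72  (running total: 10)
T_{221}*u_2*v_2*w_1 = -2*4*4*3 = -96  (running total: -86)
T_{222}*u_2*v_2*w_2 = 0*4*4*-2 = 0  (running total: -86)
S = -86

-86


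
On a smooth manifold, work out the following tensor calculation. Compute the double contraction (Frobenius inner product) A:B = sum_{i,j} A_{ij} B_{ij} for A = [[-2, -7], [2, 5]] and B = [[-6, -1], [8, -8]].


A:B = sum over all i,j of A_{ij} * B_{ij}.
Row 1: -2*-6=12, -7*-1=7 => row sum = 19
Row 2: 2*8=16, 5*-8=-40 => row sum = -24
Total = 19 + -24 = -5

-5


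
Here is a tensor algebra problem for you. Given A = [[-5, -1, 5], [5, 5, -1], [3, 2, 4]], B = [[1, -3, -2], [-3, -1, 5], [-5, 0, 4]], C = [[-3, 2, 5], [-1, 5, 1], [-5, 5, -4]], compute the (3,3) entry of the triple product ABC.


(ABC)_{33} = sum_m (AB)_{3m} C_{m3}. First compute row 3 of AB.
(AB)_{31} = 3*1 + 2*-3 + 4*-5 = -23
(AB)_{32} = 3*-3 + 2*-1 + 4*0 = -11
(AB)_{33} = 3*-2 + 2*5 + 4*4 = 20
Now contract with column 3 of C:
(AB)_{31} * C_{13} = -23 * 5 = -115
(AB)_{32} * C_{23} = -11 * 1 = -11
(AB)_{33} * C_{33} = 20 * -4 = -80
(ABC)_{33} = -115 + -11 + -80 = -206

-206


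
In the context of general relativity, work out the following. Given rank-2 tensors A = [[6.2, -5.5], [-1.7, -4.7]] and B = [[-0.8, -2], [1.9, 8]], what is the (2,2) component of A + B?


Tensor addition is component-wise: (A + B)_{ij} = A_{ij} + B_{ij}.
A_{22} = -4.7
B_{22} = 8
(A + B)_{22} = -4.7 + 8 = 3.3

3.3


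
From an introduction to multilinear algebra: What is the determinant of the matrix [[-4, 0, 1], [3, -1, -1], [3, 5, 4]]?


Expanding along the first row, det(A) = a11*M_11 - a12*M_12 + a13*M_13, where M_1j is the (1,j) minor.
Minor M_11 = -1*4 - -1*5 = 1
Minor M_12 = 3*4 - -1*3 = 15
Minor M_13 = 3*5 - -1*3 = 18
det = -4*(1) - 0*(15) + 1*(18)
    = -4 - 0 + 18
    = 14

14


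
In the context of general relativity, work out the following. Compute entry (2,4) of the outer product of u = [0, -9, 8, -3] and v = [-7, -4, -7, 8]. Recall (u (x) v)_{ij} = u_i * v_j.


The outer product entry T_{ij} = u_i * v_j.
We need i=2, j=4.
u_2 = -9, v_4 = 8
T_{2,4} = -9 * 8 = -72

-72


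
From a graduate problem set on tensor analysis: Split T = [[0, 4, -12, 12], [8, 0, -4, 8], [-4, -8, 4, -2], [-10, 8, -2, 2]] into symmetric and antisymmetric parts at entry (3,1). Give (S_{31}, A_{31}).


T_{31} = -4
T_{13} = -12
S_{31} = (-4 + -12)/2 = -16/2 = -8
A_{31} = (-4 - -12)/2 = 8/2 = 4
Check: S + A = -8 + 4 = -4 = T_{31}.

(-8, 4)


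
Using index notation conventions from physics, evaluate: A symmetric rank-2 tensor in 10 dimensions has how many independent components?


A symmetric rank-2 tensor in d dimensions has d(d+1)/2 independent components.
d = 10
d(d+1)/2 = 10 * 11 / 2 = 110 / 2 = 55

55


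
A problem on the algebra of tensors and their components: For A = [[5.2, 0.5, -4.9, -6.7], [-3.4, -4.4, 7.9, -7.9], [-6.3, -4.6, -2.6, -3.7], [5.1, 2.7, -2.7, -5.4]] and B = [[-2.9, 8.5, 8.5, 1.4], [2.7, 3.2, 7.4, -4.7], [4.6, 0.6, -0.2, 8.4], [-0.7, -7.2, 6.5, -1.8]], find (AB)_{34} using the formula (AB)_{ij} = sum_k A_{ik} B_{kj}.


(AB)_{ij} = sum_k A_{ik} B_{kj}.
For i=3, j=4:
A_{31} * B_{14} = -6.3 * 1.4 = -8.82
A_{32} * B_{24} = -4.6 * -4.7 = 21.62
A_{33} * B_{34} = -2.6 * 8.4 = -21.84
A_{34} * B_{44} = -3.7 * -1.8 = 6.66
Sum = -8.82 + 21.62 + -21.84 + 6.66 = -2.38

-2.38


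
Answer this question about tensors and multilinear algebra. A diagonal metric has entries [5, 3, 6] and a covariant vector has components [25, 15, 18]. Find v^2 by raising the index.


To raise an index with a diagonal metric: v^i = v_i / g_{ii}.
For index 2: v_2 = 15, g_{22} = 3
v^2 = 15 / 3 = 5

5


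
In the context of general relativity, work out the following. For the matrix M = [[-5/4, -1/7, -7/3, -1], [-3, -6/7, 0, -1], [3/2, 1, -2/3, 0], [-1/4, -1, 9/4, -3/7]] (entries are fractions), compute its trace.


The trace is the sum of diagonal entries.
Diagonal: M[1,1] = -5/4, M[2,2] = -6/7, M[3,3] = -2/3, M[4,4] = -3/7
Tr(M) = -5/4 + -6/7 + -2/3 + -3/7
Computing step by step:
After adding M[1,1]: -5/4
After adding M[2,2]: -59/28
After adding M[3,3]: -233/84
After adding M[4,4]: -269/84
Tr(M) = -269/84

-269/84


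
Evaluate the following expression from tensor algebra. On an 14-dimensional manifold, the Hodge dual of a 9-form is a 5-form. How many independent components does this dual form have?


The Hodge dual of a p-form on an n-dimensional manifold is an (n-p)-form.
n = 14, p = 9, so dual degree = 14 - 9 = 5
The number of components is C(n, n-p) = C(14, 5) = 2002

2002


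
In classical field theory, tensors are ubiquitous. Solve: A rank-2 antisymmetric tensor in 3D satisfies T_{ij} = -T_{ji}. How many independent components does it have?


An antisymmetric rank-2 tensor satisfies A_{ij} = -A_{ji}, so diagonal entries are zero.
The independent components are the upper-triangular entries: C(n, 2) = n(n-1)/2.
n = 3
C(3, 2) = 3 * 2 / 2 = 6 / 2 = 3

3


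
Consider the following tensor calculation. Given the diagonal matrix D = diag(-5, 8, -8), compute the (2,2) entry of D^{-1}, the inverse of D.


For a diagonal matrix, the inverse has entries (D^{-1})_{ii} = 1/d_{ii}.
The diagonal entries are: d_{11} = -5, d_{22} = 8, d_{33} = -8
We need (D^{-1})_{22} = 1/d_{22} = 1/8 = 1/8

1/8


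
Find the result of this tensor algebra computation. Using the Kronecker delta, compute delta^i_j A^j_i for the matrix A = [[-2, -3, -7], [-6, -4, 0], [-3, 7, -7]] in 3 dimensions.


The contraction (trace) of a rank-2 tensor is the sum of its diagonal elements.
Diagonal entries: A[1,1] = -2, A[2,2] = -4, A[3,3] = -7
Tr(A) = -2 + -4 + -7 = -13

-13


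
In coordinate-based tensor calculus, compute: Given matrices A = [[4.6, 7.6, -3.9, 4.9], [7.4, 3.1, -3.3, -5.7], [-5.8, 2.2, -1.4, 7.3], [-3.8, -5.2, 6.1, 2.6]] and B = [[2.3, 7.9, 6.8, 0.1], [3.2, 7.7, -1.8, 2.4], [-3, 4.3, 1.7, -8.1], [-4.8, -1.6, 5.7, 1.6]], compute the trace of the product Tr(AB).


Tr(AB) = sum_i (AB)_{ii} where (AB)_{ii} = sum_k A_{ik} B_{ki}.
(AB)_{11} = 4.6*2.3 + 7.6*3.2 + -3.9*-3 + 4.9*-4.8 = 23.08
(AB)_{22} = 7.4*7.9 + 3.1*7.7 + -3.3*4.3 + -5.7*-1.6 = 77.26
(AB)_{33} = -5.8*6.8 + 2.2*-1.8 + -1.4*1.7 + 7.3*5.7 = -4.17
(AB)_{44} = -3.8*0.1 + -5.2*2.4 + 6.1*-8.1 + 2.6*1.6 = -58.11
Tr(AB) = 23.08 + 77.26 + -4.17 + -58.11 = 38.06

38.06


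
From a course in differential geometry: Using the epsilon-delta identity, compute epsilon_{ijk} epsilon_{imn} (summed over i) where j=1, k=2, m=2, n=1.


Using the identity: epsilon_{ijk} epsilon_{imn} = delta_{jm} delta_{kn} - delta_{jn} delta_{km}.
delta_{12} = 0
delta_{21} = 0
delta_{11} = 1
delta_{22} = 1
Result = 0 * 0 - 1 * 1 = 0 - 1 = -1

-1


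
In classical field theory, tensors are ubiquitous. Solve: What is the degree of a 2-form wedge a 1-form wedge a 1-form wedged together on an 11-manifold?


The degree of a wedge product is the sum of the degrees of the individual forms.
Degrees: 2, 1, 1
Total degree = 2 + 1 + 1 = 4

4


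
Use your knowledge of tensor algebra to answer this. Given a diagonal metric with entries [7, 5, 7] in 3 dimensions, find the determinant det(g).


For a diagonal metric, the determinant is the product of diagonal entries.
Diagonal entries: 7, 5, 7
det(g) = 7 * 5 * 7 = 245

245


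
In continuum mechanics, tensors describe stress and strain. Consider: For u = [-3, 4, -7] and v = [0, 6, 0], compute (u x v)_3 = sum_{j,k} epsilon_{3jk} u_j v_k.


(u x v)_3 = sum_{j,k} epsilon_{3jk} u_j v_k. Only permutations of (1,2,3) contribute; the two non-zero terms are:
eps_{312} u_1 v_2 = 1 * -3 * 6 = -18
eps_{321} u_2 v_1 = -1 * 4 * 0 = 0
(u x v)_3 = -18

-18


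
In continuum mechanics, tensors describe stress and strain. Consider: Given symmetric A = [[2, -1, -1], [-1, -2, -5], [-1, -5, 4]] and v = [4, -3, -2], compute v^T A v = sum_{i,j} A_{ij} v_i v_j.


First compute Av:
(Av)_1 = 2*4 + -1*-3 + -1*-2 = 13
(Av)_2 = -1*4 + -2*-3 + -5*-2 = 12
(Av)_3 = -1*4 + -5*-3 + 4*-2 = 3
Av = [13, 12, 3]
Then v^T (Av) = 4*13 + -3*12 + -2*3
= 52 + -36 + -6 = 10

10


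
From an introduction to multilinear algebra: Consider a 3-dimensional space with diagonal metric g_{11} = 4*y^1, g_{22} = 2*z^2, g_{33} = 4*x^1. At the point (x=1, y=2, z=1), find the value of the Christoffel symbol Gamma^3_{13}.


For a diagonal metric, Gamma^k_{ij} = (1/2) g^{kk} (dg_{ik}/dx_j + dg_{jk}/dx_i - dg_{ij}/dx_k).
The metric is diagonal, so g_{ab} = 0 for a != b.
At the given point: g_{11} = 8, g_{22} = 2, g_{33} = 4
g^{33} = 1/4
dg_{13}/dx_3 = 0 (off-diagonal)
dg_{33}/dx_1 = dg_{33}/dx_1 = 4
dg_{13}/dx_3 = 0 (off-diagonal)
Numerator = 0 + 4 - 0 = 4
Gamma^3_{13} = 4 / (2 * 4) = 1/2

1/2


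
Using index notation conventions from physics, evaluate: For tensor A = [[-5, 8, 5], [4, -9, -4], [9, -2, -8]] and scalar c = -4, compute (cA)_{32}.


Scalar multiplication: (cA)_{ij} = c * A_{ij}.
c = -4
A_{32} = -2
(cA)_{32} = -4 * -2 = 8

8


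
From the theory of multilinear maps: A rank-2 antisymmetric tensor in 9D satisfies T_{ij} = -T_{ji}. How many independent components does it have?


An antisymmetric rank-2 tensor satisfies A_{ij} = -A_{ji}, so diagonal entries are zero.
The independent components are the upper-triangular entries: C(n, 2) = n(n-1)/2.
n = 9
C(9, 2) = 9 * 8 / 2 = 72 / 2 = 36

36


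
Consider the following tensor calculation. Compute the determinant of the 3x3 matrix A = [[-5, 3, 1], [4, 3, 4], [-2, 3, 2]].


Expanding along the first row, det(A) = a11*M_11 - a12*M_12 + a13*M_13, where M_1j is the (1,j) minor.
Minor M_11 = 3*2 - 4*3 = -6
Minor M_12 = 4*2 - 4*-2 = 16
Minor M_13 = 4*3 - 3*-2 = 18
det = -5*(-6) - 3*(16) + 1*(18)
    = 30 - 48 + 18
    = 0

0


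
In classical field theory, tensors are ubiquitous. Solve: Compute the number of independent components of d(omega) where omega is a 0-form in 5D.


The exterior derivative of a p-form is a (p+1)-form.
Its number of independent components is C(n, p+1).
n = 5, p+1 = 1
C(5, 1) = 5

5


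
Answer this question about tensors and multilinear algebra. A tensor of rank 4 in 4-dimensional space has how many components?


The number of components of a rank-r tensor in d dimensions is d^r.
Here d = 4 and r = 4.
4^4 = 256

256


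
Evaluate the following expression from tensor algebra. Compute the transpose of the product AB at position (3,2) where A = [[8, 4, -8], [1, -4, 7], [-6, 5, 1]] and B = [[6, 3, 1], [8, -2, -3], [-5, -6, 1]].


(AB)^T_{ij} = (AB)_{ji} = sum_k A_{jk} B_{ki}.
For i=3, j=2 we need (AB)_{23}:
A_{21} * B_{13} = 1 * 1 = 1
A_{22} * B_{23} = -4 * -3 = 12
A_{23} * B_{33} = 7 * 1 = 7
Sum = 1 + 12 + 7 = 20

20


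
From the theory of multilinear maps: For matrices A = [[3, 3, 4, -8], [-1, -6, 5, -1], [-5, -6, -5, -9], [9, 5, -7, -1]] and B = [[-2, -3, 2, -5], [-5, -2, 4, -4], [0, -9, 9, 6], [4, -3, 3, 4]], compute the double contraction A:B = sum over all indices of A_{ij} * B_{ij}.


A:B = sum over all i,j of A_{ij} * B_{ij}.
Row 1: 3*-2=-6, 3*-3=-9, 4*2=8, -8*-5=40 => row sum = 33
Row 2: -1*-5=5, -6*-2=12, 5*4=20, -1*-4=4 => row sum = 41
Row 3: -5*0=0, -6*-9=54, -5*9=-45, -9*6=-54 => row sum = -45
Row 4: 9*4=36, 5*-3=-15, -7*3=-21, -1*4=-4 => row sum = -4
Total = 33 + 41 + -45 + -4 = 25

25


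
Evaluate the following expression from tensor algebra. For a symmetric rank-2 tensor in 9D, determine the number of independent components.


A symmetric rank-2 tensor in d dimensions has d(d+1)/2 independent components.
d = 9
d(d+1)/2 = 9 * 10 / 2 = 90 / 2 = 45

45


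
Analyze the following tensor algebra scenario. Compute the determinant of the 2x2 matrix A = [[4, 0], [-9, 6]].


For a 2x2 matrix [[a, b], [c, d]], det = a*d - b*c.
a = 4, b = 0, c = -9, d = 6
a*d = 4 * 6 = 24
b*c = 0 * -9 = 0
det = 24 - 0 = 24

24


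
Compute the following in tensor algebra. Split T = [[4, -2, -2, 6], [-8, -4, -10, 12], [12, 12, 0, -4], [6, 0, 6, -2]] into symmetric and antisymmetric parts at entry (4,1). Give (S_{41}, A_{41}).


T_{41} = 6
T_{14} = 6
S_{41} = (6 + 6)/2 = 12/2 = 6
A_{41} = (6 - 6)/2 = 0/2 = 0
Check: S + A = 6 + 0 = 6 = T_{41}.

(6, 0)


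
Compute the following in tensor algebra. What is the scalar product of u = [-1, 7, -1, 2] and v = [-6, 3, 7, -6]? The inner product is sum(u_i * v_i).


The inner product u . v = sum of u_i * v_i.
Term-by-term: -1 * -6, 7 * 3, -1 * 7, 2 * -6
Products: 6, 21, -7, -12
Sum = 6 + 21 + -7 + -12 = 8

8


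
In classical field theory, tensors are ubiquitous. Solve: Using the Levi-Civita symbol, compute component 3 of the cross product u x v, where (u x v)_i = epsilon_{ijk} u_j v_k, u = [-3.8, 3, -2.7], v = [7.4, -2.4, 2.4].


(u x v)_3 = sum_{j,k} epsilon_{3jk} u_j v_k. Only permutations of (1,2,3) contribute; the two non-zero terms are:
eps_{312} u_1 v_2 = 1 * -3.8 * -2.4 = 9.12
eps_{321} u_2 v_1 = -1 * 3 * 7.4 = -22.2
(u x v)_3 = -13.08

-13.08


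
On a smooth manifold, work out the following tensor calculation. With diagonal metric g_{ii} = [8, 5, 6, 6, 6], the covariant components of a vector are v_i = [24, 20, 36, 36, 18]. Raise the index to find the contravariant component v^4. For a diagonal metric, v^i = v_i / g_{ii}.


To raise an index with a diagonal metric: v^i = v_i / g_{ii}.
For index 4: v_4 = 36, g_{44} = 6
v^4 = 36 / 6 = 6

6


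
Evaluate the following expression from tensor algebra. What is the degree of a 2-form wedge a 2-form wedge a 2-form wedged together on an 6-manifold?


The degree of a wedge product is the sum of the degrees of the individual forms.
Degrees: 2, 2, 2
Total degree = 2 + 2 + 2 = 6

6


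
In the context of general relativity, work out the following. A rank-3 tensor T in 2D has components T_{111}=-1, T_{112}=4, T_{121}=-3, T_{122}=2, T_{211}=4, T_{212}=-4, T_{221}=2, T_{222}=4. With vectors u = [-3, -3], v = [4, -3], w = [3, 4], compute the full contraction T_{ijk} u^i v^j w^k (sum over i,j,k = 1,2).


S = sum over i,j,k of T_{ijk} u_i v_j w_k. Expanding all 8 terms:
T_{111}*u_1*v_1*w_1 = -1*-3*4*3 = 36  (running total: 36)
T_{112}*u_1*v_1*w_2 = 4*-3*4*4 = -192  (running total: -156)
T_{121}*u_1*v_2*w_1 = -3*-3*-3*3 = -81  (running total: -237)
T_{122}*u_1*v_2*w_2 = 2*-3*-3*4 = 72  (running total: -165)
T_{211}*u_2*v_1*w_1 = 4*-3*4*3 = -144  (running total: -309)
T_{212}*u_2*v_1*w_2 = -4*-3*4*4 = 192  (running total: -117)
T_{221}*u_2*v_2*w_1 = 2*-3*-3*3 = 54  (running total: -63)
T_{222}*u_2*v_2*w_2 = 4*-3*-3*4 = 144  (running total: 81)
S = 81

81


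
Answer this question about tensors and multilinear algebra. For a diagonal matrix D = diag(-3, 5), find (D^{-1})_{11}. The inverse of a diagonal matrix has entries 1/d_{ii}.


For a diagonal matrix, the inverse has entries (D^{-1})_{ii} = 1/d_{ii}.
The diagonal entries are: d_{11} = -3, d_{22} = 5
We need (D^{-1})_{11} = 1/d_{11} = 1/-3 = -1/3

-1/3


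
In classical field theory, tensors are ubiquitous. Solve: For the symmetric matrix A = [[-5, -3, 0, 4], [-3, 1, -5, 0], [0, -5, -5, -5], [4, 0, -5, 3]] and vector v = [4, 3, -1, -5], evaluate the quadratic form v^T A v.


First compute Av:
(Av)_1 = -5*4 + -3*3 + 0*-1 + 4*-5 = -49
(Av)_2 = -3*4 + 1*3 + -5*-1 + 0*-5 = -4
(Av)_3 = 0*4 + -5*3 + -5*-1 + -5*-5 = 15
(Av)_4 = 4*4 + 0*3 + -5*-1 + 3*-5 = 6
Av = [-49, -4, 15, 6]
Then v^T (Av) = 4*-49 + 3*-4 + -1*15 + -5*6
= -196 + -12 + -15 + -30 = -253

-253


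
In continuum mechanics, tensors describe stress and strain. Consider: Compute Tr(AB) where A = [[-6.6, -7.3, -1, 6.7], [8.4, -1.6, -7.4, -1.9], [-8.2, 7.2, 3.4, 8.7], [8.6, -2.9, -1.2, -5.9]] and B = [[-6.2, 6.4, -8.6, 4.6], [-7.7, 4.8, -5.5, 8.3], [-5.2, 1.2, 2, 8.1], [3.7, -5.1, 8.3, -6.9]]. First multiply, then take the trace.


Tr(AB) = sum_i (AB)_{ii} where (AB)_{ii} = sum_k A_{ik} B_{ki}.
(AB)_{11} = -6.6*-6.2 + -7.3*-7.7 + -1*-5.2 + 6.7*3.7 = 127.12
(AB)_{22} = 8.4*6.4 + -1.6*4.8 + -7.4*1.2 + -1.9*-5.1 = 46.89
(AB)_{33} = -8.2*-8.6 + 7.2*-5.5 + 3.4*2 + 8.7*8.3 = 109.93
(AB)_{44} = 8.6*4.6 + -2.9*8.3 + -1.2*8.1 + -5.9*-6.9 = 46.48
Tr(AB) = 127.12 + 46.89 + 109.93 + 46.48 = 330.42

330.42


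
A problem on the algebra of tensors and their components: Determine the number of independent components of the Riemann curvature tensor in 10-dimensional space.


The Riemann tensor in d dimensions has d^2(d^2 - 1)/12 independent components.
d = 10, so d^2 = 100
d^2 - 1 = 99
d^2(d^2 - 1) = 100 * 99 = 9900
Divide by 12: 9900 / 12 = 825

825


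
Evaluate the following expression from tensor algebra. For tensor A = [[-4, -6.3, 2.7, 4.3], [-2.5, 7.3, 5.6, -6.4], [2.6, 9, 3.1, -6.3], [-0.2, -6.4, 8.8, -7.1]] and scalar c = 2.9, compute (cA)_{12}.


Scalar multiplication: (cA)_{ij} = c * A_{ij}.
c = 2.9
A_{12} = -6.3
(cA)_{12} = 2.9 * -6.3 = -18.27

-18.27


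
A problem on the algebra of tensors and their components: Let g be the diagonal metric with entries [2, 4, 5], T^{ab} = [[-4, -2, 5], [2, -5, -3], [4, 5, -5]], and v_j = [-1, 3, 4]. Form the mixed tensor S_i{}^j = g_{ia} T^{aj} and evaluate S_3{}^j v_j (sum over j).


Step 1: lower the first index. For a diagonal metric, g_{ia} T^{aj} = g_{ii} T^{ij} (no sum on i).
g_{33} = 5
S_3{}^1 = 5 * T^{31} = 5 * 4 = 20
S_3{}^2 = 5 * T^{32} = 5 * 5 = 25
S_3{}^3 = 5 * T^{33} = 5 * -5 = -25
Step 2: contract S_3{}^j with v_j.
S_3{}^1 * v_1 = 20 * -1 = -20
S_3{}^2 * v_2 = 25 * 3 = 75
S_3{}^3 * v_3 = -25 * 4 = -100
Result = -20 + 75 + -100 = -45

-45


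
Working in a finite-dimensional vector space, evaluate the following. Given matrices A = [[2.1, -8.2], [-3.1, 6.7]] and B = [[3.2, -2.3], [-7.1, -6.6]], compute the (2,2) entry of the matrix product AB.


(AB)_{ij} = sum_k A_{ik} B_{kj}.
For i=2, j=2:
A_{21} * B_{12} = -3.1 * -2.3 = 7.13
A_{22} * B_{22} = 6.7 * -6.6 = -44.22
Sum = 7.13 + -44.22 = -37.09

-37.09


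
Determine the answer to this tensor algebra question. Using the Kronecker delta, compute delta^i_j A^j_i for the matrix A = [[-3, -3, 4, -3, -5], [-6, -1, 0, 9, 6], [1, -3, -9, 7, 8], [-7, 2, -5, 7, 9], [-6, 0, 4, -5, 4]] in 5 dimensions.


The contraction (trace) of a rank-2 tensor is the sum of its diagonal elements.
Diagonal entries: A[1,1] = -3, A[2,2] = -1, A[3,3] = -9, A[4,4] = 7, A[5,5] = 4
Tr(A) = -3 + -1 + -9 + 7 + 4 = -2

-2


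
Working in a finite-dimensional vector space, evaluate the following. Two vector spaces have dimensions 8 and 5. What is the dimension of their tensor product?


The dimension of a tensor product is the product of dimensions.
dim(V) = 8, dim(W) = 5
dim(V (x) W) = 8 * 5 = 40

40


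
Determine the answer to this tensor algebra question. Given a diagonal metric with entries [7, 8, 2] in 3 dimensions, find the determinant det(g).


For a diagonal metric, the determinant is the product of diagonal entries.
Diagonal entries: 7, 8, 2
det(g) = 7 * 8 * 2 = 112

112


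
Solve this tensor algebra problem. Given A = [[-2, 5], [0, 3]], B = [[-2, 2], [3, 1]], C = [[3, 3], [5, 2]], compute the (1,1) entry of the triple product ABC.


(ABC)_{11} = sum_m (AB)_{1m} C_{m1}. First compute row 1 of AB.
(AB)_{11} = -2*-2 + 5*3 = 19
(AB)_{12} = -2*2 + 5*1 = 1
Now contract with column 1 of C:
(AB)_{11} * C_{11} = 19 * 3 = 57
(AB)_{12} * C_{21} = 1 * 5 = 5
(ABC)_{11} = 57 + 5 = 62

62


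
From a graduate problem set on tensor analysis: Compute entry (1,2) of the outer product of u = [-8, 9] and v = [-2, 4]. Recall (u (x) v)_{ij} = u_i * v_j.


The outer product entry T_{ij} = u_i * v_j.
We need i=1, j=2.
u_1 = -8, v_2 = 4
T_{1,2} = -8 * 4 = -32

-32


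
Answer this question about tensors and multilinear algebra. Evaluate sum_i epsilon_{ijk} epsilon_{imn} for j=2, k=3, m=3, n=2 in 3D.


Using the identity: epsilon_{ijk} epsilon_{imn} = delta_{jm} delta_{kn} - delta_{jn} delta_{km}.
delta_{23} = 0
delta_{32} = 0
delta_{22} = 1
delta_{33} = 1
Result = 0 * 0 - 1 * 1 = 0 - 1 = -1

-1


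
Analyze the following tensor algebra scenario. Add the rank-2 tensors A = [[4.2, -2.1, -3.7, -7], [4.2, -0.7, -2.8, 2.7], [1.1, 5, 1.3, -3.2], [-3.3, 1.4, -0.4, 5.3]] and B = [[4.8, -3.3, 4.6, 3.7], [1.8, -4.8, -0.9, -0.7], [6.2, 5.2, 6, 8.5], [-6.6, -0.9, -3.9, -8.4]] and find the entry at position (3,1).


Tensor addition is component-wise: (A + B)_{ij} = A_{ij} + B_{ij}.
A_{31} = 1.1
B_{31} = 6.2
(A + B)_{31} = 1.1 + 6.2 = 7.3

7.3


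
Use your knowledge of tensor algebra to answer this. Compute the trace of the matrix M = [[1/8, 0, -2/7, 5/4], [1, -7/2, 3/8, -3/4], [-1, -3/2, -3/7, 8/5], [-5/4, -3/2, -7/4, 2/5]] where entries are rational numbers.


The trace is the sum of diagonal entries.
Diagonal: M[1,1] = 1/8, M[2,2] = -7/2, M[3,3] = -3/7, M[4,4] = 2/5
Tr(M) = 1/8 + -7/2 + -3/7 + 2/5
Computing step by step:
After adding M[1,1]: 1/8
After adding M[2,2]: -27/8
After adding M[3,3]: -213/56
After adding M[4,4]: -953/280
Tr(M) = -953/280

-953/280


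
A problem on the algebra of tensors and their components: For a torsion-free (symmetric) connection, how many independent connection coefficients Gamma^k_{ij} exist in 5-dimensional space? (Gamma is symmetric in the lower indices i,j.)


Christoffel symbols Gamma^k_{ij} are symmetric in i,j, so there are d * d(d+1)/2 independent symbols.
d = 5
d(d+1)/2 = 5 * 6 / 2 = 15
Total = 5 * 15 = 75

75


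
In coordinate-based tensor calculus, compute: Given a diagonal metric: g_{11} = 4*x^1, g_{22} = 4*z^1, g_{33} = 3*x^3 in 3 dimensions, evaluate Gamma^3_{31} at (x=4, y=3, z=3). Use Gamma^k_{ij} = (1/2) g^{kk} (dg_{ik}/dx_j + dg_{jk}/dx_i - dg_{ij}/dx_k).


For a diagonal metric, Gamma^k_{ij} = (1/2) g^{kk} (dg_{ik}/dx_j + dg_{jk}/dx_i - dg_{ij}/dx_k).
The metric is diagonal, so g_{ab} = 0 for a != b.
At the given point: g_{11} = 16, g_{22} = 12, g_{33} = 192
g^{33} = 1/192
dg_{33}/dx_1 = dg_{33}/dx_1 = 144
dg_{13}/dx_3 = 0 (off-diagonal)
dg_{31}/dx_3 = 0 (off-diagonal)
Numerator = 144 + 0 - 0 = 144
Gamma^3_{31} = 144 / (2 * 192) = 3/8

3/8


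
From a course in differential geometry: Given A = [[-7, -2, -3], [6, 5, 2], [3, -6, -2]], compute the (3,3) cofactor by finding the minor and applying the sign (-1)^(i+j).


To find cofactor C_{33}, delete row 3 and column 3.
The resulting 2x2 submatrix is: [[-7, -2], [6, 5]]
Minor M_{33} = -7*5 - -2*6
  = -35 - -12 = -23
Sign = (-1)^(3+3) = (-1)^6 = 1
Cofactor C_{33} = 1 * -23 = -23

-23


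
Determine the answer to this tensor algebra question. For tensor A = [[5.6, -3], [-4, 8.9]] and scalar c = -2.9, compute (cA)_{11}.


Scalar multiplication: (cA)_{ij} = c * A_{ij}.
c = -2.9
A_{11} = 5.6
(cA)_{11} = -2.9 * 5.6 = -16.24

-16.24


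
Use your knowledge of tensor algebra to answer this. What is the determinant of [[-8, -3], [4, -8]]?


For a 2x2 matrix [[a, b], [c, d]], det = a*d - b*c.
a = -8, b = -3, c = 4, d = -8
a*d = -8 * -8 = 64
b*c = -3 * 4 = -12
det = 64 - -12 = 76

76


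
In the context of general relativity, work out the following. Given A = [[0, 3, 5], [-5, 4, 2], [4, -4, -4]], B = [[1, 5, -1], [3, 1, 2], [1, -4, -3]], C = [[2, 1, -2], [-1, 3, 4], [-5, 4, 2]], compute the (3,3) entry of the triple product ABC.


(ABC)_{33} = sum_m (AB)_{3m} C_{m3}. First compute row 3 of AB.
(AB)_{31} = 4*1 + -4*3 + -4*1 = -12
(AB)_{32} = 4*5 + -4*1 + -4*-4 = 32
(AB)_{33} = 4*-1 + -4*2 + -4*-3 = 0
Now contract with column 3 of C:
(AB)_{31} * C_{13} = -12 * -2 = 24
(AB)_{32} * C_{23} = 32 * 4 = 128
(AB)_{33} * C_{33} = 0 * 2 = 0
(ABC)_{33} = 24 + 128 + 0 = 152

152


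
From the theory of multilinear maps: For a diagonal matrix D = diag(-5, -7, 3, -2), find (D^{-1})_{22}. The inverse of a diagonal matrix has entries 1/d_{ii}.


For a diagonal matrix, the inverse has entries (D^{-1})_{ii} = 1/d_{ii}.
The diagonal entries are: d_{11} = -5, d_{22} = -7, d_{33} = 3, d_{44} = -2
We need (D^{-1})_{22} = 1/d_{22} = 1/-7 = -1/7

-1/7


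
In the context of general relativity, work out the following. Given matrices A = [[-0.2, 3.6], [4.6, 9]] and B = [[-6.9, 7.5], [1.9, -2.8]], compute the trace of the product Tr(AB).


Tr(AB) = sum_i (AB)_{ii} where (AB)_{ii} = sum_k A_{ik} B_{ki}.
(AB)_{11} = -0.2*-6.9 + 3.6*1.9 = 8.22
(AB)_{22} = 4.6*7.5 + 9*-2.8 = 9.3
Tr(AB) = 8.22 + 9.3 = 17.52

17.52


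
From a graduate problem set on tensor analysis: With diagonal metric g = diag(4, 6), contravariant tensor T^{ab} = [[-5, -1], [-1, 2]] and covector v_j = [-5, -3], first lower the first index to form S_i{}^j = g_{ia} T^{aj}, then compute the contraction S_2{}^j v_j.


Step 1: lower the first index. For a diagonal metric, g_{ia} T^{aj} = g_{ii} T^{ij} (no sum on i).
g_{22} = 6
S_2{}^1 = 6 * T^{21} = 6 * -1 = -6
S_2{}^2 = 6 * T^{22} = 6 * 2 = 12
Step 2: contract S_2{}^j with v_j.
S_2{}^1 * v_1 = -6 * -5 = 30
S_2{}^2 * v_2 = 12 * -3 = -36
Result = 30 + -36 = -6

-6


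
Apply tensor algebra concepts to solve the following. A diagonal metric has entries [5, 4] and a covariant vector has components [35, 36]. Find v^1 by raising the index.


To raise an index with a diagonal metric: v^i = v_i / g_{ii}.
For index 1: v_1 = 35, g_{11} = 5
v^1 = 35 / 5 = 7

7


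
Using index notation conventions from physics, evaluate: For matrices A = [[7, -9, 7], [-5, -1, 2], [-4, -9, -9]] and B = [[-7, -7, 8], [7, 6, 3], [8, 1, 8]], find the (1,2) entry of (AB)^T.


(AB)^T_{ij} = (AB)_{ji} = sum_k A_{jk} B_{ki}.
For i=1, j=2 we need (AB)_{21}:
A_{21} * B_{11} = -5 * -7 = 35
A_{22} * B_{21} = -1 * 7 = -7
A_{23} * B_{31} = 2 * 8 = 16
Sum = 35 + -7 + 16 = 44

44


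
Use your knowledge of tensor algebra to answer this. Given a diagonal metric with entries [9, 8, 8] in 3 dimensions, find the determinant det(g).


For a diagonal metric, the determinant is the product of diagonal entries.
Diagonal entries: 9, 8, 8
det(g) = 9 * 8 * 8 = 576

576


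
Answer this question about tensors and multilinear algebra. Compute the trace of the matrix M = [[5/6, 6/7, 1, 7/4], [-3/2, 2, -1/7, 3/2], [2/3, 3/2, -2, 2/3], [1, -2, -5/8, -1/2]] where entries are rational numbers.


The trace is the sum of diagonal entries.
Diagonal: M[1,1] = 5/6, M[2,2] = 2, M[3,3] = -2, M[4,4] = -1/2
Tr(M) = 5/6 + 2 + -2 + -1/2
Computing step by step:
After adding M[1,1]: 5/6
After adding M[2,2]: 17/6
After adding M[3,3]: 5/6
After adding M[4,4]: 1/3
Tr(M) = 1/3

1/3


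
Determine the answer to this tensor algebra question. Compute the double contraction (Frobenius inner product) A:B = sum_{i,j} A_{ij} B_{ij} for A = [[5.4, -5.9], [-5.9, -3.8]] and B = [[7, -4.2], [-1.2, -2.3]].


A:B = sum over all i,j of A_{ij} * B_{ij}.
Row 1: 5.4*7=37.8, -5.9*-4.2=24.78 => row sum = 62.58
Row 2: -5.9*-1.2=7.08, -3.8*-2.3=8.74 => row sum = 15.82
Total = 62.58 + 15.82 = 78.4

78.4


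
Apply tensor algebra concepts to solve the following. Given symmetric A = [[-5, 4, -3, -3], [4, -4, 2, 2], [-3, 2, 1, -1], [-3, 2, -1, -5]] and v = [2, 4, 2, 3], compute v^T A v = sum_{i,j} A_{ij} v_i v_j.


First compute Av:
(Av)_1 = -5*2 + 4*4 + -3*2 + -3*3 = -9
(Av)_2 = 4*2 + -4*4 + 2*2 + 2*3 = 2
(Av)_3 = -3*2 + 2*4 + 1*2 + -1*3 = 1
(Av)_4 = -3*2 + 2*4 + -1*2 + -5*3 = -15
Av = [-9, 2, 1, -15]
Then v^T (Av) = 2*-9 + 4*2 + 2*1 + 3*-15
= -18 + 8 + 2 + -45 = -53

-53


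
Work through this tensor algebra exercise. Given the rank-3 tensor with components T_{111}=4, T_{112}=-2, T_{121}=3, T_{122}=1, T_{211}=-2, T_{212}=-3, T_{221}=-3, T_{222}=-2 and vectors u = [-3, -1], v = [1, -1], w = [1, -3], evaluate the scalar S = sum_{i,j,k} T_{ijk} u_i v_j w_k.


S = sum over i,j,k of T_{ijk} u_i v_j w_k. Expanding all 8 terms:
T_{111}*u_1*v_1*w_1 = 4*-3*1*1 = -12  (running total: -12)
T_{112}*u_1*v_1*w_2 = -2*-3*1*-3 = -18  (running total: -30)
T_{121}*u_1*v_2*w_1 = 3*-3*-1*1 = 9  (running total: -21)
T_{122}*u_1*v_2*w_2 = 1*-3*-1*-3 = -9  (running total: -30)
T_{211}*u_2*v_1*w_1 = -2*-1*1*1 = 2  (running total: -28)
T_{212}*u_2*v_1*w_2 = -3*-1*1*-3 = -9  (running total: -37)
T_{221}*u_2*v_2*w_1 = -3*-1*-1*1 = -3  (running total: -40)
T_{222}*u_2*v_2*w_2 = -2*-1*-1*-3 = 6  (running total: -34)
S = -34

-34


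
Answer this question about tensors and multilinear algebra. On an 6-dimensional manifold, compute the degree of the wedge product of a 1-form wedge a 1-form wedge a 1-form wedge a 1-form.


The degree of a wedge product is the sum of the degrees of the individual forms.
Degrees: 1, 1, 1, 1
Total degree = 1 + 1 + 1 + 1 = 4

4


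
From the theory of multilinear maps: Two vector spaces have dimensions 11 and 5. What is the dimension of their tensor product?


The dimension of a tensor product is the product of dimensions.
dim(V) = 11, dim(W) = 5
dim(V (x) W) = 11 * 5 = 55

55


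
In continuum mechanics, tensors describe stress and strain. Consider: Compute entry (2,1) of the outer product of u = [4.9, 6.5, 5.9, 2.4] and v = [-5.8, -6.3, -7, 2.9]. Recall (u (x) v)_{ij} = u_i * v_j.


The outer product entry T_{ij} = u_i * v_j.
We need i=2, j=1.
u_2 = 6.5, v_1 = -5.8
T_{2,1} = 6.5 * -5.8 = -37.7

-37.7


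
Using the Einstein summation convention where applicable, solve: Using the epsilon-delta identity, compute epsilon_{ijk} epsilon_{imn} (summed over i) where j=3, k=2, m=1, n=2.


Using the identity: epsilon_{ijk} epsilon_{imn} = delta_{jm} delta_{kn} - delta_{jn} delta_{km}.
delta_{31} = 0
delta_{22} = 1
delta_{32} = 0
delta_{21} = 0
Result = 0 * 1 - 0 * 0 = 0 - 0 = 0

0


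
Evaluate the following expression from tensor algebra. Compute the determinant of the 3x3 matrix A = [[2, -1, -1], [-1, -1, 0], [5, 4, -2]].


Expanding along the first row, det(A) = a11*M_11 - a12*M_12 + a13*M_13, where M_1j is the (1,j) minor.
Minor M_11 = -1*-2 - 0*4 = 2
Minor M_12 = -1*-2 - 0*5 = 2
Minor M_13 = -1*4 - -1*5 = 1
det = 2*(2) - -1*(2) + -1*(1)
    = 4 - -2 + -1
    = 5

5


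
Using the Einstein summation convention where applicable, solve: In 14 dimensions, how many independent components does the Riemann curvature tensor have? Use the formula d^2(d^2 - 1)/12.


The Riemann tensor in d dimensions has d^2(d^2 - 1)/12 independent components.
d = 14, so d^2 = 196
d^2 - 1 = 195
d^2(d^2 - 1) = 196 * 195 = 38220
Divide by 12: 38220 / 12 = 3185

3185


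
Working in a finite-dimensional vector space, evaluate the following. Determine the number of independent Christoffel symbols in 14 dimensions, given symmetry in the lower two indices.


Christoffel symbols Gamma^k_{ij} are symmetric in i,j, so there are d * d(d+1)/2 independent symbols.
d = 14
d(d+1)/2 = 14 * 15 / 2 = 105
Total = 14 * 105 = 1470

1470


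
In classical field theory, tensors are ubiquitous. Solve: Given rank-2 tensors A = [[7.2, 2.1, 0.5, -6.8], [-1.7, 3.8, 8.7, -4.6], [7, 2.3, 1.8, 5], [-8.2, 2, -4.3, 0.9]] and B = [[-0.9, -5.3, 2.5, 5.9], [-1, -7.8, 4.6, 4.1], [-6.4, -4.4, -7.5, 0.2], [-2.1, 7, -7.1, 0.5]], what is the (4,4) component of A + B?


Tensor addition is component-wise: (A + B)_{ij} = A_{ij} + B_{ij}.
A_{44} = 0.9
B_{44} = 0.5
(A + B)_{44} = 0.9 + 0.5 = 1.4

1.4


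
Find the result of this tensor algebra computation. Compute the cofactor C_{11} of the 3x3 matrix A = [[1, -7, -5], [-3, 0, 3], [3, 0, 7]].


To find cofactor C_{11}, delete row 1 and column 1.
The resulting 2x2 submatrix is: [[0, 3], [0, 7]]
Minor M_{11} = 0*7 - 3*0
  = 0 - 0 = 0
Sign = (-1)^(1+1) = (-1)^2 = 1
Cofactor C_{11} = 1 * 0 = 0

0


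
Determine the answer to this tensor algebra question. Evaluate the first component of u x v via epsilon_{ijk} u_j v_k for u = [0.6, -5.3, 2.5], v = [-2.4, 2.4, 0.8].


(u x v)_1 = sum_{j,k} epsilon_{1jk} u_j v_k. Only permutations of (1,2,3) contribute; the two non-zero terms are:
eps_{123} u_2 v_3 = 1 * -5.3 * 0.8 = -4.24
eps_{132} u_3 v_2 = -1 * 2.5 * 2.4 = -6
(u x v)_1 = -10.24

-10.24


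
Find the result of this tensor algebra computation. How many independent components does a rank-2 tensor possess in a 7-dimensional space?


The number of components of a rank-r tensor in d dimensions is d^r.
Here d = 7 and r = 2.
7^2 = 49

49


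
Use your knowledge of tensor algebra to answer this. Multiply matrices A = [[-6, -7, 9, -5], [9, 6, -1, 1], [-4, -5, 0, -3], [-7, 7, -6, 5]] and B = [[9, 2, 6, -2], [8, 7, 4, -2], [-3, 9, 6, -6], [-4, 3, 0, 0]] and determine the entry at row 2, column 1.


(AB)_{ij} = sum_k A_{ik} B_{kj}.
For i=2, j=1:
A_{21} * B_{11} = 9 * 9 = 81
A_{22} * B_{21} = 6 * 8 = 48
A_{23} * B_{31} = -1 * -3 = 3
A_{24} * B_{41} = 1 * -4 = -4
Sum = 81 + 48 + 3 + -4 = 128

128


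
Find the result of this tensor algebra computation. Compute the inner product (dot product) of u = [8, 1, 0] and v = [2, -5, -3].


The inner product u . v = sum of u_i * v_i.
Term-by-term: 8 * 2, 1 * -5, 0 * -3
Products: 16, -5, 0
Sum = 16 + -5 + 0 = 11

11


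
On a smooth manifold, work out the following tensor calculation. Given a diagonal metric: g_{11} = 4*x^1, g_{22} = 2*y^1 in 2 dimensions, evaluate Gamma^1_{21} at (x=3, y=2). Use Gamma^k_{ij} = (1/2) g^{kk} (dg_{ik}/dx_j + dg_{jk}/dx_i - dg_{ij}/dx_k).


For a diagonal metric, Gamma^k_{ij} = (1/2) g^{kk} (dg_{ik}/dx_j + dg_{jk}/dx_i - dg_{ij}/dx_k).
The metric is diagonal, so g_{ab} = 0 for a != b.
At the given point: g_{11} = 12, g_{22} = 4
g^{11} = 1/12
dg_{21}/dx_1 = 0 (off-diagonal)
dg_{11}/dx_2 = dg_{11}/dx_2 = 0
dg_{21}/dx_1 = 0 (off-diagonal)
Numerator = 0 + 0 - 0 = 0
Gamma^1_{21} = 0 / (2 * 12) = 0

0


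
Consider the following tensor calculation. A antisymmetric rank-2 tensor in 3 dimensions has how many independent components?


A antisymmetric rank-2 tensor in d dimensions has d(d-1)/2 independent components.
d = 3
d(d-1)/2 = 3 * 2 / 2 = 6 / 2 = 3

3


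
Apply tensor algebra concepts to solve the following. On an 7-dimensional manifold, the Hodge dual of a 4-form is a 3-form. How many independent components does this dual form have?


The Hodge dual of a p-form on an n-dimensional manifold is an (n-p)-form.
n = 7, p = 4, so dual degree = 7 - 4 = 3
The number of components is C(n, n-p) = C(7, 3) = 35

35


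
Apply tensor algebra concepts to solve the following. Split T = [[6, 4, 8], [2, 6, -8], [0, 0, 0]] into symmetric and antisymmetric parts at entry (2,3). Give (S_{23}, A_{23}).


T_{23} = -8
T_{32} = 0
S_{23} = (-8 + 0)/2 = -8/2 = -4
A_{23} = (-8 - 0)/2 = -8/2 = -4
Check: S + A = -4 + -4 = -8 = T_{23}.

(-4, -4)


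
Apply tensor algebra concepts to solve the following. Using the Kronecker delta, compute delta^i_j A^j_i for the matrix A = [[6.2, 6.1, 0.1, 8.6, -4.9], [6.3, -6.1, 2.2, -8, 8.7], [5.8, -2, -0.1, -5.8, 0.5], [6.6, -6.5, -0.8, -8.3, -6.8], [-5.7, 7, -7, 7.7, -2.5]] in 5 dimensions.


The contraction (trace) of a rank-2 tensor is the sum of its diagonal elements.
Diagonal entries: A[1,1] = 6.2, A[2,2] = -6.1, A[3,3] = -0.1, A[4,4] = -8.3, A[5,5] = -2.5
Tr(A) = 6.2 + -6.1 + -0.1 + -8.3 + -2.5 = -10.8

-10.8


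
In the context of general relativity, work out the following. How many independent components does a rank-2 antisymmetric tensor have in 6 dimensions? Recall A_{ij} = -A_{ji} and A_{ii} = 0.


An antisymmetric rank-2 tensor satisfies A_{ij} = -A_{ji}, so diagonal entries are zero.
The independent components are the upper-triangular entries: C(n, 2) = n(n-1)/2.
n = 6
C(6, 2) = 6 * 5 / 2 = 30 / 2 = 15

15


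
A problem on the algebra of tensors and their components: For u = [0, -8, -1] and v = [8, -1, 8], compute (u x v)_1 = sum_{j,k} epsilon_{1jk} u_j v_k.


(u x v)_1 = sum_{j,k} epsilon_{1jk} u_j v_k. Only permutations of (1,2,3) contribute; the two non-zero terms are:
eps_{123} u_2 v_3 = 1 * -8 * 8 = -64
eps_{132} u_3 v_2 = -1 * -1 * -1 = -1
(u x v)_1 = -65

-65


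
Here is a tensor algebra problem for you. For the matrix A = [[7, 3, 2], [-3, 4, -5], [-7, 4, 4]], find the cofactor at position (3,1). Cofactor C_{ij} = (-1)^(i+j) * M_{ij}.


To find cofactor C_{31}, delete row 3 and column 1.
The resulting 2x2 submatrix is: [[3, 2], [4, -5]]
Minor M_{31} = 3*-5 - 2*4
  = -15 - 8 = -23
Sign = (-1)^(3+1) = (-1)^4 = 1
Cofactor C_{31} = 1 * -23 = -23

-23


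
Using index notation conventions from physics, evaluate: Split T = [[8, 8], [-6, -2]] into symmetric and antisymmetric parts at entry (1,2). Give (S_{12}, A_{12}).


T_{12} = 8
T_{21} = -6
S_{12} = (8 + -6)/2 = 2/2 = 1
A_{12} = (8 - -6)/2 = 14/2 = 7
Check: S + A = 1 + 7 = 8 = T_{12}.

(1, 7)


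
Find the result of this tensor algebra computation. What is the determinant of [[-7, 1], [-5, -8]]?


For a 2x2 matrix [[a, b], [c, d]], det = a*d - b*c.
a = -7, b = 1, c = -5, d = -8
a*d = -7 * -8 = 56
b*c = 1 * -5 = -5
det = 56 - -5 = 61

61


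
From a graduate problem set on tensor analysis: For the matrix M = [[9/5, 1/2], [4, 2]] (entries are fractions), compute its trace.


The trace is the sum of diagonal entries.
Diagonal: M[1,1] = 9/5, M[2,2] = 2
Tr(M) = 9/5 + 2
Computing step by step:
After adding M[1,1]: 9/5
After adding M[2,2]: 19/5
Tr(M) = 19/5

19/5


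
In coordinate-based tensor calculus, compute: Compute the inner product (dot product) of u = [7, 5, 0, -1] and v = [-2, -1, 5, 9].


The inner product u . v = sum of u_i * v_i.
Term-by-term: 7 * -2, 5 * -1, 0 * 5, -1 * 9
Products: -14, -5, 0, -9
Sum = -14 + -5 + 0 + -9 = -28

-28


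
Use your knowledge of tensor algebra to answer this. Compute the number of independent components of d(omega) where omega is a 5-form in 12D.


The exterior derivative of a p-form is a (p+1)-form.
Its number of independent components is C(n, p+1).
n = 12, p+1 = 6
C(12, 6) = 924

924


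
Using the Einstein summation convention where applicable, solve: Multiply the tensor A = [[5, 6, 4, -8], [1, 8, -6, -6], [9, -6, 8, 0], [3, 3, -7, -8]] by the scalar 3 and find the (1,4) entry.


Scalar multiplication: (cA)_{ij} = c * A_{ij}.
c = 3
A_{14} = -8
(cA)_{14} = 3 * -8 = -24

-24


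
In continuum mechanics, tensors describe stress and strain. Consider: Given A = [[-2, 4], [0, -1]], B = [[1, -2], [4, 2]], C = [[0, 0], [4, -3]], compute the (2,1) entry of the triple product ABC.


(ABC)_{21} = sum_m (AB)_{2m} C_{m1}. First compute row 2 of AB.
(AB)_{21} = 0*1 + -1*4 = -4
(AB)_{22} = 0*-2 + -1*2 = -2
Now contract with column 1 of C:
(AB)_{21} * C_{11} = -4 * 0 = 0
(AB)_{22} * C_{21} = -2 * 4 = -8
(ABC)_{21} = 0 + -8 = -8

-8


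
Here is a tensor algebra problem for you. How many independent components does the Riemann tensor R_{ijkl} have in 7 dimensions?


The Riemann tensor in d dimensions has d^2(d^2 - 1)/12 independent components.
d = 7, so d^2 = 49
d^2 - 1 = 48
d^2(d^2 - 1) = 49 * 48 = 2352
Divide by 12: 2352 / 12 = 196

196


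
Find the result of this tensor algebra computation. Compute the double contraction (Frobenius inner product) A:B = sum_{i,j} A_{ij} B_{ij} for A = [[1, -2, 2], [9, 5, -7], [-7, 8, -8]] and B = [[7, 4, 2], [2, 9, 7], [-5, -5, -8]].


A:B = sum over all i,j of A_{ij} * B_{ij}.
Row 1: 1*7=7, -2*4=-8, 2*2=4 => row sum = 3
Row 2: 9*2=18, 5*9=45, -7*7=-49 => row sum = 14
Row 3: -7*-5=35, 8*-5=-40, -8*-8=64 => row sum = 59
Total = 3 + 14 + 59 = 76

76


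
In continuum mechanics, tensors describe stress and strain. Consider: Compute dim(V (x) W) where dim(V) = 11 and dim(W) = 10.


The dimension of a tensor product is the product of dimensions.
dim(V) = 11, dim(W) = 10
dim(V (x) W) = 11 * 10 = 110

110


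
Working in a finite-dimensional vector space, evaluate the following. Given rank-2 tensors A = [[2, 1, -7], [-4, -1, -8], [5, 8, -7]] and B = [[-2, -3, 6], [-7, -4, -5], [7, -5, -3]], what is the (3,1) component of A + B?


Tensor addition is component-wise: (A + B)_{ij} = A_{ij} + B_{ij}.
A_{31} = 5
B_{31} = 7
(A + B)_{31} = 5 + 7 = 12

12
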